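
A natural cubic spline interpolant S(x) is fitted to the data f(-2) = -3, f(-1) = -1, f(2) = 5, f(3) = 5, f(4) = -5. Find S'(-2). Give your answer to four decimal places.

2.0283

With m_i denoting the second derivative at x_i, h_i = 1, 3, 1, 1, and Δ_i = (y_(i+1) − y_i)/h_i = 2, 2, 0, -10:
  1·m_0 + 8·m_1 + 3·m_2 = 6(Δ_1 - Δ_0) = 0
  3·m_1 + 8·m_2 + 1·m_3 = 6(Δ_2 - Δ_1) = -12
  1·m_2 + 4·m_3 + 1·m_4 = 6(Δ_3 - Δ_2) = -60
Natural end conditions: m_0 = m_4 = 0.
Solving: m_0 = 0, m_1 = -9/53, m_2 = 24/53, m_3 = -801/53, m_4 = 0.
On [-2, -1], S'(x) = b_0 + 2c_0·(x + 2) + 3d_0·(x + 2)² with b_0 = Δ_0 - h_0(2m_0 + m_1)/6 = 215/106, c_0 = m_0/2 = 0, d_0 = (m_1 - m_0)/(6h_0) = -3/106. So S'(-2) = 215/106.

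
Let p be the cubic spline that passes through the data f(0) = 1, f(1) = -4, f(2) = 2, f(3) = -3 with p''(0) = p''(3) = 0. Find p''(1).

22

Put M_i = p'' at the i-th knot. Here h = (1, 1, 1) and Δ = (-5, 6, -5), so the interior equations h_(i-1)·M_(i-1) + 2(h_(i-1)+h_i)·M_i + h_i·M_(i+1) = 6(Δ_i − Δ_(i-1)) read
  1·M_0 + 4·M_1 + 1·M_2 = 6(Δ_1 - Δ_0) = 66
  1·M_1 + 4·M_2 + 1·M_3 = 6(Δ_2 - Δ_1) = -66
Natural end conditions: M_0 = M_3 = 0.
Hence M_0 = 0, M_1 = 22, M_2 = -22, M_3 = 0.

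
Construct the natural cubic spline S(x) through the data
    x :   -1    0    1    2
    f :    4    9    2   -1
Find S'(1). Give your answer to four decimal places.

-6.7333

Let m_i = S''(x_i). Step sizes h_i = 1, 1, 1; slopes of the chords Δ_i = (y_(i+1) - y_i)/h_i = 5, -7, -3.
  1·m_0 + 4·m_1 + 1·m_2 = 6(Δ_1 - Δ_0) = -72
  1·m_1 + 4·m_2 + 1·m_3 = 6(Δ_2 - Δ_1) = 24
Natural end conditions: m_0 = m_3 = 0.
Solving: m_0 = 0, m_1 = -104/5, m_2 = 56/5, m_3 = 0.
On [1, 2], S'(x) = b_2 + 2c_2·(x - 1) + 3d_2·(x - 1)² with b_2 = Δ_2 - h_2(2m_2 + m_3)/6 = -101/15, c_2 = m_2/2 = 28/5, d_2 = (m_3 - m_2)/(6h_2) = -28/15. So S'(1) = -101/15.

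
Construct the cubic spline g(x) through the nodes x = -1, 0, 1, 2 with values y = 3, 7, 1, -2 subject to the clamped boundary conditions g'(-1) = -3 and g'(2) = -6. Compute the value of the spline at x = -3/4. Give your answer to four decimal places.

Write m_i for g''(x_i). With h_i = 1, 1, 1 and divided differences Δ_i = 4, -6, -3, the continuity of g' gives the tridiagonal system
  1·m_0 + 4·m_1 + 1·m_2 = 6(Δ_1 - Δ_0) = -60
  1·m_1 + 4·m_2 + 1·m_3 = 6(Δ_2 - Δ_1) = 18
Clamped end conditions give two more equations: 2h_0·m_0 + h_0·m_1 = 6(Δ_0 - g'(-1)) = 42 and h_2·m_2 + 2h_2·m_3 = 6(g'(2) - Δ_2) = -18.
Hence m_0 = 174/5, m_1 = -138/5, m_2 = 78/5, m_3 = -84/5.
On [-1, 0], g(x) = 3 - 3·(x + 1) + 87/5·(x + 1)² - 52/5·(x + 1)³.
With (x + 1) = 1/4: g(-3/4) = 127/40.

3.1750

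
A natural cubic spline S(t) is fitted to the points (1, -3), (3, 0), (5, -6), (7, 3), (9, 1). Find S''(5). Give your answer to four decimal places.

Put M_i = S'' at the i-th knot. Here h = (2, 2, 2, 2) and Δ = (3/2, -3, 9/2, -1), so the interior equations h_(i-1)·M_(i-1) + 2(h_(i-1)+h_i)·M_i + h_i·M_(i+1) = 6(Δ_i − Δ_(i-1)) read
  2·M_0 + 8·M_1 + 2·M_2 = 6(Δ_1 - Δ_0) = -27
  2·M_1 + 8·M_2 + 2·M_3 = 6(Δ_2 - Δ_1) = 45
  2·M_2 + 8·M_3 + 2·M_4 = 6(Δ_3 - Δ_2) = -33
Natural end conditions: M_0 = M_4 = 0.
Forward elimination and back-substitution give M_0 = 0, M_1 = -309/56, M_2 = 60/7, M_3 = -351/56, M_4 = 0.

8.5714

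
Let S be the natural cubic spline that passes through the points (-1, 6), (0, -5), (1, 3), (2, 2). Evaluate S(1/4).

Let σ_i = S''(x_i). Step sizes h_i = 1, 1, 1; slopes of the chords Δ_i = (y_(i+1) - y_i)/h_i = -11, 8, -1.
  1·σ_0 + 4·σ_1 + 1·σ_2 = 6(Δ_1 - Δ_0) = 114
  1·σ_1 + 4·σ_2 + 1·σ_3 = 6(Δ_2 - Δ_1) = -54
Natural end conditions: σ_0 = σ_3 = 0.
Hence σ_0 = 0, σ_1 = 34, σ_2 = -22, σ_3 = 0.
On [0, 1], S(x) = -5 + 1/3·x + 17·x² - 28/3·x³.
With x = 1/4: S(1/4) = -4.

-4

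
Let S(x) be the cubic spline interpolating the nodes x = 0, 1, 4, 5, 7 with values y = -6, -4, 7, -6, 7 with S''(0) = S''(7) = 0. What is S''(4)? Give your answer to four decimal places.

Let M_i = S''(x_i). Step sizes h_i = 1, 3, 1, 2; slopes of the chords Δ_i = (y_(i+1) - y_i)/h_i = 2, 11/3, -13, 13/2.
  1·M_0 + 8·M_1 + 3·M_2 = 6(Δ_1 - Δ_0) = 10
  3·M_1 + 8·M_2 + 1·M_3 = 6(Δ_2 - Δ_1) = -100
  1·M_2 + 6·M_3 + 2·M_4 = 6(Δ_3 - Δ_2) = 117
Natural end conditions: M_0 = M_4 = 0.
Hence M_0 = 0, M_1 = 2621/322, M_2 = -2958/161, M_3 = 7265/322, M_4 = 0.

-18.3727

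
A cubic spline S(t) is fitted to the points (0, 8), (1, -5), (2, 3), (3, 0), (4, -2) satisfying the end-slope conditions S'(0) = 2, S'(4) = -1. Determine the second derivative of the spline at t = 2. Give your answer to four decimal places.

-33.7500

Let M_i = S''(x_i). Step sizes h_i = 1, 1, 1, 1; slopes of the chords Δ_i = (y_(i+1) - y_i)/h_i = -13, 8, -3, -2.
  1·M_0 + 4·M_1 + 1·M_2 = 6(Δ_1 - Δ_0) = 126
  1·M_1 + 4·M_2 + 1·M_3 = 6(Δ_2 - Δ_1) = -66
  1·M_2 + 4·M_3 + 1·M_4 = 6(Δ_3 - Δ_2) = 6
Clamped end conditions give two more equations: 2h_0·M_0 + h_0·M_1 = 6(Δ_0 - S'(0)) = -90 and h_3·M_3 + 2h_3·M_4 = 6(S'(4) - Δ_3) = 6.
Solving the tridiagonal system: M_0 = -297/4, M_1 = 117/2, M_2 = -135/4, M_3 = 21/2, M_4 = -9/4.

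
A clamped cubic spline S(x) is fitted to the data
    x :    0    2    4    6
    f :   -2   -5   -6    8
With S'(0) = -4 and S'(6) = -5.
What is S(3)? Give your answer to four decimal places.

-7.7083

Write m_i for S''(x_i). With h_i = 2, 2, 2 and divided differences Δ_i = -3/2, -1/2, 7, the continuity of S' gives the tridiagonal system
  2·m_0 + 8·m_1 + 2·m_2 = 6(Δ_1 - Δ_0) = 6
  2·m_1 + 8·m_2 + 2·m_3 = 6(Δ_2 - Δ_1) = 45
Clamped end conditions give two more equations: 2h_0·m_0 + h_0·m_1 = 6(Δ_0 - S'(0)) = 15 and h_2·m_2 + 2h_2·m_3 = 6(S'(6) - Δ_2) = -72.
Solving: m_0 = 17/3, m_1 = -23/6, m_2 = 38/3, m_3 = -73/3.
On [2, 4], S(x) = -5 - 13/6·(x - 2) - 23/12·(x - 2)² + 11/8·(x - 2)³.
With (x - 2) = 1: S(3) = -185/24.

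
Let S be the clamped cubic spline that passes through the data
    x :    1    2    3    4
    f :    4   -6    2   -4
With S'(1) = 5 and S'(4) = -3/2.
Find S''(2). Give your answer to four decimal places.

With M_i denoting the second derivative at x_i, h_i = 1, 1, 1, and Δ_i = (y_(i+1) − y_i)/h_i = -10, 8, -6:
  1·M_0 + 4·M_1 + 1·M_2 = 6(Δ_1 - Δ_0) = 108
  1·M_1 + 4·M_2 + 1·M_3 = 6(Δ_2 - Δ_1) = -84
Clamped end conditions give two more equations: 2h_0·M_0 + h_0·M_1 = 6(Δ_0 - S'(1)) = -90 and h_2·M_2 + 2h_2·M_3 = 6(S'(4) - Δ_2) = 27.
Solving the tridiagonal system: M_0 = -1097/15, M_1 = 844/15, M_2 = -659/15, M_3 = 532/15.

56.2667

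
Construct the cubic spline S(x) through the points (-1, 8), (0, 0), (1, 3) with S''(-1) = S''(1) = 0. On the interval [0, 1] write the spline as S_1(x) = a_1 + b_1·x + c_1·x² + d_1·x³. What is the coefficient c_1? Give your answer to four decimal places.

8.2500

Write m_i for S''(x_i). With h_i = 1, 1 and divided differences Δ_i = -8, 3, the continuity of S' gives the tridiagonal system
  1·m_0 + 4·m_1 + 1·m_2 = 6(Δ_1 - Δ_0) = 66
Natural end conditions: m_0 = m_2 = 0.
Solving the tridiagonal system: m_0 = 0, m_1 = 33/2, m_2 = 0.
On [0, 1], with S_1(x) = a_1 + b_1·x + c_1·x² + d_1·x³: c_1 = m_1/2 = 33/4, d_1 = (m_2 - m_1)/(6h_1) = -11/4, b_1 = Δ_1 - h_1(2m_1 + m_2)/6 = -5/2.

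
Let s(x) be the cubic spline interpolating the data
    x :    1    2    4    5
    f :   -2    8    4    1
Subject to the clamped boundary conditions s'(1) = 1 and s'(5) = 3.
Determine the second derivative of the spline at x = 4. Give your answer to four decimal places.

Put m_i = s'' at the i-th knot. Here h = (1, 2, 1) and Δ = (10, -2, -3), so the interior equations h_(i-1)·m_(i-1) + 2(h_(i-1)+h_i)·m_i + h_i·m_(i+1) = 6(Δ_i − Δ_(i-1)) read
  1·m_0 + 6·m_1 + 2·m_2 = 6(Δ_1 - Δ_0) = -72
  2·m_1 + 6·m_2 + 1·m_3 = 6(Δ_2 - Δ_1) = -6
Clamped end conditions give two more equations: 2h_0·m_0 + h_0·m_1 = 6(Δ_0 - s'(1)) = 54 and h_2·m_2 + 2h_2·m_3 = 6(s'(5) - Δ_2) = 36.
Hence m_0 = 1276/35, m_1 = -662/35, m_2 = 88/35, m_3 = 586/35.

2.5143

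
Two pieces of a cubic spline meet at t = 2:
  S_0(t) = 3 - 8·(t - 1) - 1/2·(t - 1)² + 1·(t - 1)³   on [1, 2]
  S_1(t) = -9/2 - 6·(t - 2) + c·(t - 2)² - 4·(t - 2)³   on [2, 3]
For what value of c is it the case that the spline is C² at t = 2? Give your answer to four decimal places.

2.5000

S_0''(t) = -1 + 6·(t - 1), so S_0''(2) = 5. On the right, S_1''(2) = 2c, so c = 5/2.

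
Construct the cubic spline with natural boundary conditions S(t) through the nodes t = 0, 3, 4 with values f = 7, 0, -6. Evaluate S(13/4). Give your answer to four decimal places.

Let m_i = S''(x_i). Step sizes h_i = 3, 1; slopes of the chords Δ_i = (y_(i+1) - y_i)/h_i = -7/3, -6.
  3·m_0 + 8·m_1 + 1·m_2 = 6(Δ_1 - Δ_0) = -22
Natural end conditions: m_0 = m_2 = 0.
Hence m_0 = 0, m_1 = -11/4, m_2 = 0.
On [3, 4], S(t) = 0 - 61/12·(t - 3) - 11/8·(t - 3)² + 11/24·(t - 3)³.
With (t - 3) = 1/4: S(13/4) = -691/512.

-1.3496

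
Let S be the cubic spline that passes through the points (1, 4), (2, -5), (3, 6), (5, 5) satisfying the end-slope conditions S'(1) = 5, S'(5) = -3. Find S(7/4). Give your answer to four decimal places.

-2.9663

Put σ_i = S'' at the i-th knot. Here h = (1, 1, 2) and Δ = (-9, 11, -1/2), so the interior equations h_(i-1)·σ_(i-1) + 2(h_(i-1)+h_i)·σ_i + h_i·σ_(i+1) = 6(Δ_i − Δ_(i-1)) read
  1·σ_0 + 4·σ_1 + 1·σ_2 = 6(Δ_1 - Δ_0) = 120
  1·σ_1 + 6·σ_2 + 2·σ_3 = 6(Δ_2 - Δ_1) = -69
Clamped end conditions give two more equations: 2h_0·σ_0 + h_0·σ_1 = 6(Δ_0 - S'(1)) = -84 and h_2·σ_2 + 2h_2·σ_3 = 6(S'(5) - Δ_2) = -15.
Hence σ_0 = -1505/22, σ_1 = 581/11, σ_2 = -503/22, σ_3 = 169/22.
On [1, 2], S(x) = 4 + 5·(x - 1) - 1505/44·(x - 1)² + 889/44·(x - 1)³.
With (x - 1) = 3/4: S(7/4) = -8353/2816.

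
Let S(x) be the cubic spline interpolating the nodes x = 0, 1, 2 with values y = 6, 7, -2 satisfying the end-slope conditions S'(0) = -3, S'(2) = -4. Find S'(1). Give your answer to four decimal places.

-4.2500

Let M_i = S''(x_i). Step sizes h_i = 1, 1; slopes of the chords Δ_i = (y_(i+1) - y_i)/h_i = 1, -9.
  1·M_0 + 4·M_1 + 1·M_2 = 6(Δ_1 - Δ_0) = -60
Clamped end conditions give two more equations: 2h_0·M_0 + h_0·M_1 = 6(Δ_0 - S'(0)) = 24 and h_1·M_1 + 2h_1·M_2 = 6(S'(2) - Δ_1) = 30.
Solving: M_0 = 53/2, M_1 = -29, M_2 = 59/2.
On [1, 2], S'(x) = b_1 + 2c_1·(x - 1) + 3d_1·(x - 1)² with b_1 = Δ_1 - h_1(2M_1 + M_2)/6 = -17/4, c_1 = M_1/2 = -29/2, d_1 = (M_2 - M_1)/(6h_1) = 39/4. So S'(1) = -17/4.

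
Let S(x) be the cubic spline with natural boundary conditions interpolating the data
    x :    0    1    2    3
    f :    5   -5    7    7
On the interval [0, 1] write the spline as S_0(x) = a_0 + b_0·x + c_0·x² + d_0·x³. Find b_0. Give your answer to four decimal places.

-16.6667

Put M_i = S'' at the i-th knot. Here h = (1, 1, 1) and Δ = (-10, 12, 0), so the interior equations h_(i-1)·M_(i-1) + 2(h_(i-1)+h_i)·M_i + h_i·M_(i+1) = 6(Δ_i − Δ_(i-1)) read
  1·M_0 + 4·M_1 + 1·M_2 = 6(Δ_1 - Δ_0) = 132
  1·M_1 + 4·M_2 + 1·M_3 = 6(Δ_2 - Δ_1) = -72
Natural end conditions: M_0 = M_3 = 0.
Forward elimination and back-substitution give M_0 = 0, M_1 = 40, M_2 = -28, M_3 = 0.
On [0, 1], with S_0(x) = a_0 + b_0·x + c_0·x² + d_0·x³: c_0 = M_0/2 = 0, d_0 = (M_1 - M_0)/(6h_0) = 20/3, b_0 = Δ_0 - h_0(2M_0 + M_1)/6 = -50/3.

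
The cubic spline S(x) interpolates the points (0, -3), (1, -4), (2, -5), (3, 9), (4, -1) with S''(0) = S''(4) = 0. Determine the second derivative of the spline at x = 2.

36

With m_i denoting the second derivative at x_i, h_i = 1, 1, 1, 1, and Δ_i = (y_(i+1) − y_i)/h_i = -1, -1, 14, -10:
  1·m_0 + 4·m_1 + 1·m_2 = 6(Δ_1 - Δ_0) = 0
  1·m_1 + 4·m_2 + 1·m_3 = 6(Δ_2 - Δ_1) = 90
  1·m_2 + 4·m_3 + 1·m_4 = 6(Δ_3 - Δ_2) = -144
Natural end conditions: m_0 = m_4 = 0.
Hence m_0 = 0, m_1 = -9, m_2 = 36, m_3 = -45, m_4 = 0.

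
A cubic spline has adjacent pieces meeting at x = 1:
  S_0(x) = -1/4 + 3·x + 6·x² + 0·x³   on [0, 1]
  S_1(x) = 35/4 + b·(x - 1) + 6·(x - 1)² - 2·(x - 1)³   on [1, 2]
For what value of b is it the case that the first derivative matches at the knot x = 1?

S_0'(x) = 3 + 12·x + 0·x², so S_0'(1) = 15. On the right, S_1'(1) = b, so b = 15.

15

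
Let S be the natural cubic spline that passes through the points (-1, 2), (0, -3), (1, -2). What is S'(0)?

-2

With M_i denoting the second derivative at x_i, h_i = 1, 1, and Δ_i = (y_(i+1) − y_i)/h_i = -5, 1:
  1·M_0 + 4·M_1 + 1·M_2 = 6(Δ_1 - Δ_0) = 36
Natural end conditions: M_0 = M_2 = 0.
Hence M_0 = 0, M_1 = 9, M_2 = 0.
On [0, 1], S'(x) = b_1 + 2c_1·x + 3d_1·x² with b_1 = Δ_1 - h_1(2M_1 + M_2)/6 = -2, c_1 = M_1/2 = 9/2, d_1 = (M_2 - M_1)/(6h_1) = -3/2. So S'(0) = -2.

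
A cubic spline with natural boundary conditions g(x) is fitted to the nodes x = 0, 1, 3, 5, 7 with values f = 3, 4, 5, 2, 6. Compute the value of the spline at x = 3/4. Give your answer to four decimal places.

Write σ_i for g''(x_i). With h_i = 1, 2, 2, 2 and divided differences Δ_i = 1, 1/2, -3/2, 2, the continuity of g' gives the tridiagonal system
  1·σ_0 + 6·σ_1 + 2·σ_2 = 6(Δ_1 - Δ_0) = -3
  2·σ_1 + 8·σ_2 + 2·σ_3 = 6(Δ_2 - Δ_1) = -12
  2·σ_2 + 8·σ_3 + 2·σ_4 = 6(Δ_3 - Δ_2) = 21
Natural end conditions: σ_0 = σ_4 = 0.
Solving: σ_0 = 0, σ_1 = 12/41, σ_2 = -195/82, σ_3 = 132/41, σ_4 = 0.
On [0, 1], g(x) = 3 + 39/41·x + 0·x² + 2/41·x³.
With x = 3/4: g(3/4) = 4899/1312.

3.7340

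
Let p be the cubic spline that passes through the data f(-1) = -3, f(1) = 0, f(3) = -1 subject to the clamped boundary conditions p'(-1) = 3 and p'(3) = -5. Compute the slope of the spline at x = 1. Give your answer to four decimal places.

1.2500

Put M_i = p'' at the i-th knot. Here h = (2, 2) and Δ = (3/2, -1/2), so the interior equations h_(i-1)·M_(i-1) + 2(h_(i-1)+h_i)·M_i + h_i·M_(i+1) = 6(Δ_i − Δ_(i-1)) read
  2·M_0 + 8·M_1 + 2·M_2 = 6(Δ_1 - Δ_0) = -12
Clamped end conditions give two more equations: 2h_0·M_0 + h_0·M_1 = 6(Δ_0 - p'(-1)) = -9 and h_1·M_1 + 2h_1·M_2 = 6(p'(3) - Δ_1) = -27.
Solving: M_0 = -11/4, M_1 = 1, M_2 = -29/4.
On [1, 3], p'(x) = b_1 + 2c_1·(x - 1) + 3d_1·(x - 1)² with b_1 = Δ_1 - h_1(2M_1 + M_2)/6 = 5/4, c_1 = M_1/2 = 1/2, d_1 = (M_2 - M_1)/(6h_1) = -11/16. So p'(1) = 5/4.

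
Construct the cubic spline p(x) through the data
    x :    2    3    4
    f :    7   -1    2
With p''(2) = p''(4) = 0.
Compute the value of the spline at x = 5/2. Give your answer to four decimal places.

1.9688

Write m_i for p''(x_i). With h_i = 1, 1 and divided differences Δ_i = -8, 3, the continuity of p' gives the tridiagonal system
  1·m_0 + 4·m_1 + 1·m_2 = 6(Δ_1 - Δ_0) = 66
Natural end conditions: m_0 = m_2 = 0.
Hence m_0 = 0, m_1 = 33/2, m_2 = 0.
On [2, 3], p(x) = 7 - 43/4·(x - 2) + 0·(x - 2)² + 11/4·(x - 2)³.
With (x - 2) = 1/2: p(5/2) = 63/32.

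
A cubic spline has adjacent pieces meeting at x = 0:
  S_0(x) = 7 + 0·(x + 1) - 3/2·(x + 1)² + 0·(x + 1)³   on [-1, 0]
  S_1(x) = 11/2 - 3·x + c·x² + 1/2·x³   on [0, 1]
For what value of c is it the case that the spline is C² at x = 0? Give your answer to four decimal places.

-1.5000

S_0''(x) = -3 + 0·(x + 1), so S_0''(0) = -3. On the right, S_1''(0) = 2c, so c = -3/2.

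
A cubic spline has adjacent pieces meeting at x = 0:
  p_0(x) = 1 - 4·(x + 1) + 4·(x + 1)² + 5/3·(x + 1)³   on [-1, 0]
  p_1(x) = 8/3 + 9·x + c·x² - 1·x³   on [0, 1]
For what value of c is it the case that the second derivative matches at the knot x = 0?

p_0''(x) = 8 + 10·(x + 1), so p_0''(0) = 18. On the right, p_1''(0) = 2c, so c = 9.

9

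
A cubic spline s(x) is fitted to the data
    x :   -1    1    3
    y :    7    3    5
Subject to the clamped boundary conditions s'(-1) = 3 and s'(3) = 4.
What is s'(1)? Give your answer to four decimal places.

Write M_i for s''(x_i). With h_i = 2, 2 and divided differences Δ_i = -2, 1, the continuity of s' gives the tridiagonal system
  2·M_0 + 8·M_1 + 2·M_2 = 6(Δ_1 - Δ_0) = 18
Clamped end conditions give two more equations: 2h_0·M_0 + h_0·M_1 = 6(Δ_0 - s'(-1)) = -30 and h_1·M_1 + 2h_1·M_2 = 6(s'(3) - Δ_1) = 18.
Forward elimination and back-substitution give M_0 = -19/2, M_1 = 4, M_2 = 5/2.
On [1, 3], s'(x) = b_1 + 2c_1·(x - 1) + 3d_1·(x - 1)² with b_1 = Δ_1 - h_1(2M_1 + M_2)/6 = -5/2, c_1 = M_1/2 = 2, d_1 = (M_2 - M_1)/(6h_1) = -1/8. So s'(1) = -5/2.

-2.5000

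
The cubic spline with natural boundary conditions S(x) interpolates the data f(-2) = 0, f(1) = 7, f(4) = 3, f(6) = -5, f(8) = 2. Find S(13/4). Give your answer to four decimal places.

5.6495

Let M_i = S''(x_i). Step sizes h_i = 3, 3, 2, 2; slopes of the chords Δ_i = (y_(i+1) - y_i)/h_i = 7/3, -4/3, -4, 7/2.
  3·M_0 + 12·M_1 + 3·M_2 = 6(Δ_1 - Δ_0) = -22
  3·M_1 + 10·M_2 + 2·M_3 = 6(Δ_2 - Δ_1) = -16
  2·M_2 + 8·M_3 + 2·M_4 = 6(Δ_3 - Δ_2) = 45
Natural end conditions: M_0 = M_4 = 0.
Forward elimination and back-substitution give M_0 = 0, M_1 = -509/420, M_2 = -87/35, M_3 = 1749/280, M_4 = 0.
On [1, 4], S(x) = 7 + 157/140·(x - 1) - 509/840·(x - 1)² - 107/1512·(x - 1)³.
With (x - 1) = 9/4: S(13/4) = 101239/17920.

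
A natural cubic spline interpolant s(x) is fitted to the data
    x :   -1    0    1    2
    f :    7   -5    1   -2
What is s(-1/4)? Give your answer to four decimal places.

-3.7719

Write m_i for s''(x_i). With h_i = 1, 1, 1 and divided differences Δ_i = -12, 6, -3, the continuity of s' gives the tridiagonal system
  1·m_0 + 4·m_1 + 1·m_2 = 6(Δ_1 - Δ_0) = 108
  1·m_1 + 4·m_2 + 1·m_3 = 6(Δ_2 - Δ_1) = -54
Natural end conditions: m_0 = m_3 = 0.
Solving the tridiagonal system: m_0 = 0, m_1 = 162/5, m_2 = -108/5, m_3 = 0.
On [-1, 0], s(x) = 7 - 87/5·(x + 1) + 0·(x + 1)² + 27/5·(x + 1)³.
With (x + 1) = 3/4: s(-1/4) = -1207/320.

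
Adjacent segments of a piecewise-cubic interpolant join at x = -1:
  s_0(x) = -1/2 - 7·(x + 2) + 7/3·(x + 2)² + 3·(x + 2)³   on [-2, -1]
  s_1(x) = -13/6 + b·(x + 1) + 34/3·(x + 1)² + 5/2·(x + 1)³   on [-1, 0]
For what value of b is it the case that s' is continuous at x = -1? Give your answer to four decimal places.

s_0'(x) = -7 + 14/3·(x + 2) + 9·(x + 2)², so s_0'(-1) = 20/3. On the right, s_1'(-1) = b, so b = 20/3.

6.6667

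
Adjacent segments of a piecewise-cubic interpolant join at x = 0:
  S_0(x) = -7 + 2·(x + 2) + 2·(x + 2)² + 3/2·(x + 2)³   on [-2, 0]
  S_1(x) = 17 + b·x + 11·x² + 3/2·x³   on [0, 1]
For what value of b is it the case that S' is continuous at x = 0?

S_0'(x) = 2 + 4·(x + 2) + 9/2·(x + 2)², so S_0'(0) = 28. On the right, S_1'(0) = b, so b = 28.

28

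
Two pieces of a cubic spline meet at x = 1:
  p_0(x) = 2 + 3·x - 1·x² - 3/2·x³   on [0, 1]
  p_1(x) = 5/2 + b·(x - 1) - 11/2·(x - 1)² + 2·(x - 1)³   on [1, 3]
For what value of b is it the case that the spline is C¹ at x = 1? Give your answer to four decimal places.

p_0'(x) = 3 - 2·x - 9/2·x², so p_0'(1) = -7/2. On the right, p_1'(1) = b, so b = -7/2.

-3.5000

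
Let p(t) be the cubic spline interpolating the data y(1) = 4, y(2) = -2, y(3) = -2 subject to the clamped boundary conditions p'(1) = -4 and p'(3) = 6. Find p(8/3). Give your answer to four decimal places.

Let M_i = p''(x_i). Step sizes h_i = 1, 1; slopes of the chords Δ_i = (y_(i+1) - y_i)/h_i = -6, 0.
  1·M_0 + 4·M_1 + 1·M_2 = 6(Δ_1 - Δ_0) = 36
Clamped end conditions give two more equations: 2h_0·M_0 + h_0·M_1 = 6(Δ_0 - p'(1)) = -12 and h_1·M_1 + 2h_1·M_2 = 6(p'(3) - Δ_1) = 36.
Solving the tridiagonal system: M_0 = -10, M_1 = 8, M_2 = 14.
On [2, 3], p(t) = -2 - 5·(t - 2) + 4·(t - 2)² + 1·(t - 2)³.
With (t - 2) = 2/3: p(8/3) = -88/27.

-3.2593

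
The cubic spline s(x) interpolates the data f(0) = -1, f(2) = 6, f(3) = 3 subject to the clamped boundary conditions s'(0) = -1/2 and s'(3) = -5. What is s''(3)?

-1

Write m_i for s''(x_i). With h_i = 2, 1 and divided differences Δ_i = 7/2, -3, the continuity of s' gives the tridiagonal system
  2·m_0 + 6·m_1 + 1·m_2 = 6(Δ_1 - Δ_0) = -39
Clamped end conditions give two more equations: 2h_0·m_0 + h_0·m_1 = 6(Δ_0 - s'(0)) = 24 and h_1·m_1 + 2h_1·m_2 = 6(s'(3) - Δ_1) = -12.
Forward elimination and back-substitution give m_0 = 11, m_1 = -10, m_2 = -1.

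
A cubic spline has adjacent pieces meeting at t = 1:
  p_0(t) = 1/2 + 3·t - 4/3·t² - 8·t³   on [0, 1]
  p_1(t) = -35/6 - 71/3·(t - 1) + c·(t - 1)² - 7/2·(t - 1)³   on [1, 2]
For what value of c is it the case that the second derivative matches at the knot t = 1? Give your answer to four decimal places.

-25.3333

p_0''(t) = -8/3 - 48·t, so p_0''(1) = -152/3. On the right, p_1''(1) = 2c, so c = -76/3.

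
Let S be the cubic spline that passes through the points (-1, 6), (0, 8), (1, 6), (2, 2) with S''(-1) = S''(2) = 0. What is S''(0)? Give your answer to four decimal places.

Write σ_i for S''(x_i). With h_i = 1, 1, 1 and divided differences Δ_i = 2, -2, -4, the continuity of S' gives the tridiagonal system
  1·σ_0 + 4·σ_1 + 1·σ_2 = 6(Δ_1 - Δ_0) = -24
  1·σ_1 + 4·σ_2 + 1·σ_3 = 6(Δ_2 - Δ_1) = -12
Natural end conditions: σ_0 = σ_3 = 0.
Solving the tridiagonal system: σ_0 = 0, σ_1 = -28/5, σ_2 = -8/5, σ_3 = 0.

-5.6000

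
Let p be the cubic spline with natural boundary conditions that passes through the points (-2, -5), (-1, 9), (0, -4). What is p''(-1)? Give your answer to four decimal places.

Write σ_i for p''(x_i). With h_i = 1, 1 and divided differences Δ_i = 14, -13, the continuity of p' gives the tridiagonal system
  1·σ_0 + 4·σ_1 + 1·σ_2 = 6(Δ_1 - Δ_0) = -162
Natural end conditions: σ_0 = σ_2 = 0.
Solving: σ_0 = 0, σ_1 = -81/2, σ_2 = 0.

-40.5000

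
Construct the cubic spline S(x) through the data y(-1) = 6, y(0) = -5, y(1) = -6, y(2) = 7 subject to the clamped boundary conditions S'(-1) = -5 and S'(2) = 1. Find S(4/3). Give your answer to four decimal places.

Let σ_i = S''(x_i). Step sizes h_i = 1, 1, 1; slopes of the chords Δ_i = (y_(i+1) - y_i)/h_i = -11, -1, 13.
  1·σ_0 + 4·σ_1 + 1·σ_2 = 6(Δ_1 - Δ_0) = 60
  1·σ_1 + 4·σ_2 + 1·σ_3 = 6(Δ_2 - Δ_1) = 84
Clamped end conditions give two more equations: 2h_0·σ_0 + h_0·σ_1 = 6(Δ_0 - S'(-1)) = -36 and h_2·σ_2 + 2h_2·σ_3 = 6(S'(2) - Δ_2) = -72.
Hence σ_0 = -124/5, σ_1 = 68/5, σ_2 = 152/5, σ_3 = -256/5.
On [1, 2], S(x) = -6 + 57/5·(x - 1) + 76/5·(x - 1)² - 68/5·(x - 1)³.
With (x - 1) = 1/3: S(4/3) = -137/135.

-1.0148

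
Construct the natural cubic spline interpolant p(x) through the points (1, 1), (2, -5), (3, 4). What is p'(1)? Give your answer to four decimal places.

-9.7500

Let m_i = p''(x_i). Step sizes h_i = 1, 1; slopes of the chords Δ_i = (y_(i+1) - y_i)/h_i = -6, 9.
  1·m_0 + 4·m_1 + 1·m_2 = 6(Δ_1 - Δ_0) = 90
Natural end conditions: m_0 = m_2 = 0.
Solving: m_0 = 0, m_1 = 45/2, m_2 = 0.
On [1, 2], p'(x) = b_0 + 2c_0·(x - 1) + 3d_0·(x - 1)² with b_0 = Δ_0 - h_0(2m_0 + m_1)/6 = -39/4, c_0 = m_0/2 = 0, d_0 = (m_1 - m_0)/(6h_0) = 15/4. So p'(1) = -39/4.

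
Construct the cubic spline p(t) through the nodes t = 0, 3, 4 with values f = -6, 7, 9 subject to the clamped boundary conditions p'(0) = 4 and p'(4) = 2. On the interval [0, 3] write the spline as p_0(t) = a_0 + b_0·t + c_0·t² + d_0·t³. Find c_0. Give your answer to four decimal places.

0.7917

Put m_i = p'' at the i-th knot. Here h = (3, 1) and Δ = (13/3, 2), so the interior equations h_(i-1)·m_(i-1) + 2(h_(i-1)+h_i)·m_i + h_i·m_(i+1) = 6(Δ_i − Δ_(i-1)) read
  3·m_0 + 8·m_1 + 1·m_2 = 6(Δ_1 - Δ_0) = -14
Clamped end conditions give two more equations: 2h_0·m_0 + h_0·m_1 = 6(Δ_0 - p'(0)) = 2 and h_1·m_1 + 2h_1·m_2 = 6(p'(4) - Δ_1) = 0.
Forward elimination and back-substitution give m_0 = 19/12, m_1 = -5/2, m_2 = 5/4.
On [0, 3], with p_0(t) = a_0 + b_0·t + c_0·t² + d_0·t³: c_0 = m_0/2 = 19/24, d_0 = (m_1 - m_0)/(6h_0) = -49/216, b_0 = Δ_0 - h_0(2m_0 + m_1)/6 = 4.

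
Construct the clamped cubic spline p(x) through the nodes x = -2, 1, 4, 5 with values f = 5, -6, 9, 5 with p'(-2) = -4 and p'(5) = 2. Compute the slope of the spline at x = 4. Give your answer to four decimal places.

Let σ_i = p''(x_i). Step sizes h_i = 3, 3, 1; slopes of the chords Δ_i = (y_(i+1) - y_i)/h_i = -11/3, 5, -4.
  3·σ_0 + 12·σ_1 + 3·σ_2 = 6(Δ_1 - Δ_0) = 52
  3·σ_1 + 8·σ_2 + 1·σ_3 = 6(Δ_2 - Δ_1) = -54
Clamped end conditions give two more equations: 2h_0·σ_0 + h_0·σ_1 = 6(Δ_0 - p'(-2)) = 2 and h_2·σ_2 + 2h_2·σ_3 = 6(p'(5) - Δ_2) = 36.
Solving: σ_0 = -368/93, σ_1 = 266/31, σ_2 = -404/31, σ_3 = 760/31.
On [4, 5], p'(x) = b_2 + 2c_2·(x - 4) + 3d_2·(x - 4)² with b_2 = Δ_2 - h_2(2σ_2 + σ_3)/6 = -116/31, c_2 = σ_2/2 = -202/31, d_2 = (σ_3 - σ_2)/(6h_2) = 194/31. So p'(4) = -116/31.

-3.7419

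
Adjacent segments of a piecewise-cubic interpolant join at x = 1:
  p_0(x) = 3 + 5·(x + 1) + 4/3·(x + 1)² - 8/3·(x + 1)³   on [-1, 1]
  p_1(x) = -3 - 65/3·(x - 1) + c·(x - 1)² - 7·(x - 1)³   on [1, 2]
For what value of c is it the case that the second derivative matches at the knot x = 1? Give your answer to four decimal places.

p_0''(x) = 8/3 - 16·(x + 1), so p_0''(1) = -88/3. On the right, p_1''(1) = 2c, so c = -44/3.

-14.6667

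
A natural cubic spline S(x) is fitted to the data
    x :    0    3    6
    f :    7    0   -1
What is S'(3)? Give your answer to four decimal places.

-1.3333

Let σ_i = S''(x_i). Step sizes h_i = 3, 3; slopes of the chords Δ_i = (y_(i+1) - y_i)/h_i = -7/3, -1/3.
  3·σ_0 + 12·σ_1 + 3·σ_2 = 6(Δ_1 - Δ_0) = 12
Natural end conditions: σ_0 = σ_2 = 0.
Solving the tridiagonal system: σ_0 = 0, σ_1 = 1, σ_2 = 0.
On [3, 6], S'(x) = b_1 + 2c_1·(x - 3) + 3d_1·(x - 3)² with b_1 = Δ_1 - h_1(2σ_1 + σ_2)/6 = -4/3, c_1 = σ_1/2 = 1/2, d_1 = (σ_2 - σ_1)/(6h_1) = -1/18. So S'(3) = -4/3.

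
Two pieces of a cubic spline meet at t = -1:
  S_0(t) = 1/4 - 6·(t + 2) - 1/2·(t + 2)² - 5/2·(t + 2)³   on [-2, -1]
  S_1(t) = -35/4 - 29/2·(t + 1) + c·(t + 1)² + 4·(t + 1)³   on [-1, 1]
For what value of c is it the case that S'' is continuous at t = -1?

-8

S_0''(t) = -1 - 15·(t + 2), so S_0''(-1) = -16. On the right, S_1''(-1) = 2c, so c = -8.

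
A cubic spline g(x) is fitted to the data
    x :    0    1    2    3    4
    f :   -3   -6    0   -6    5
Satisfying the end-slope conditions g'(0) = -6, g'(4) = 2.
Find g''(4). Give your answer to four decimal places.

-50.5000

With m_i denoting the second derivative at x_i, h_i = 1, 1, 1, 1, and Δ_i = (y_(i+1) − y_i)/h_i = -3, 6, -6, 11:
  1·m_0 + 4·m_1 + 1·m_2 = 6(Δ_1 - Δ_0) = 54
  1·m_1 + 4·m_2 + 1·m_3 = 6(Δ_2 - Δ_1) = -72
  1·m_2 + 4·m_3 + 1·m_4 = 6(Δ_3 - Δ_2) = 102
Clamped end conditions give two more equations: 2h_0·m_0 + h_0·m_1 = 6(Δ_0 - g'(0)) = 18 and h_3·m_3 + 2h_3·m_4 = 6(g'(4) - Δ_3) = -54.
Hence m_0 = -5/2, m_1 = 23, m_2 = -71/2, m_3 = 47, m_4 = -101/2.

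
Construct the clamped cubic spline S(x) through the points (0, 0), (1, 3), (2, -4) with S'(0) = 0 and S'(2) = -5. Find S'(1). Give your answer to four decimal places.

Write M_i for S''(x_i). With h_i = 1, 1 and divided differences Δ_i = 3, -7, the continuity of S' gives the tridiagonal system
  1·M_0 + 4·M_1 + 1·M_2 = 6(Δ_1 - Δ_0) = -60
Clamped end conditions give two more equations: 2h_0·M_0 + h_0·M_1 = 6(Δ_0 - S'(0)) = 18 and h_1·M_1 + 2h_1·M_2 = 6(S'(2) - Δ_1) = 12.
Hence M_0 = 43/2, M_1 = -25, M_2 = 37/2.
On [1, 2], S'(x) = b_1 + 2c_1·(x - 1) + 3d_1·(x - 1)² with b_1 = Δ_1 - h_1(2M_1 + M_2)/6 = -7/4, c_1 = M_1/2 = -25/2, d_1 = (M_2 - M_1)/(6h_1) = 29/4. So S'(1) = -7/4.

-1.7500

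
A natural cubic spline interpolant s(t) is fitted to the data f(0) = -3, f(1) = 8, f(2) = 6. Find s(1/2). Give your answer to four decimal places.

Let m_i = s''(x_i). Step sizes h_i = 1, 1; slopes of the chords Δ_i = (y_(i+1) - y_i)/h_i = 11, -2.
  1·m_0 + 4·m_1 + 1·m_2 = 6(Δ_1 - Δ_0) = -78
Natural end conditions: m_0 = m_2 = 0.
Forward elimination and back-substitution give m_0 = 0, m_1 = -39/2, m_2 = 0.
On [0, 1], s(t) = -3 + 57/4·t + 0·t² - 13/4·t³.
With t = 1/2: s(1/2) = 119/32.

3.7188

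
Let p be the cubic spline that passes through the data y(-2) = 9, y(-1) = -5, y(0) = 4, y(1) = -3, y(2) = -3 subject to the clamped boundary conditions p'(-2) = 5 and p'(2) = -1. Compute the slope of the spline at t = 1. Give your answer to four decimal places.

Write M_i for p''(x_i). With h_i = 1, 1, 1, 1 and divided differences Δ_i = -14, 9, -7, 0, the continuity of p' gives the tridiagonal system
  1·M_0 + 4·M_1 + 1·M_2 = 6(Δ_1 - Δ_0) = 138
  1·M_1 + 4·M_2 + 1·M_3 = 6(Δ_2 - Δ_1) = -96
  1·M_2 + 4·M_3 + 1·M_4 = 6(Δ_3 - Δ_2) = 42
Clamped end conditions give two more equations: 2h_0·M_0 + h_0·M_1 = 6(Δ_0 - p'(-2)) = -114 and h_3·M_3 + 2h_3·M_4 = 6(p'(2) - Δ_3) = -6.
Hence M_0 = -642/7, M_1 = 486/7, M_2 = -48, M_3 = 186/7, M_4 = -114/7.
On [1, 2], p'(t) = b_3 + 2c_3·(t - 1) + 3d_3·(t - 1)² with b_3 = Δ_3 - h_3(2M_3 + M_4)/6 = -43/7, c_3 = M_3/2 = 93/7, d_3 = (M_4 - M_3)/(6h_3) = -50/7. So p'(1) = -43/7.

-6.1429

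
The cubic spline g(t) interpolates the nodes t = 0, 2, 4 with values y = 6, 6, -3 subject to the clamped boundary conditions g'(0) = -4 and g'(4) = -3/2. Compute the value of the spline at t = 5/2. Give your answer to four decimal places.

With σ_i denoting the second derivative at x_i, h_i = 2, 2, and Δ_i = (y_(i+1) − y_i)/h_i = 0, -9/2:
  2·σ_0 + 8·σ_1 + 2·σ_2 = 6(Δ_1 - Δ_0) = -27
Clamped end conditions give two more equations: 2h_0·σ_0 + h_0·σ_1 = 6(Δ_0 - g'(0)) = 24 and h_1·σ_1 + 2h_1·σ_2 = 6(g'(4) - Δ_1) = 18.
Solving the tridiagonal system: σ_0 = 10, σ_1 = -8, σ_2 = 17/2.
On [2, 4], g(t) = 6 - 2·(t - 2) - 4·(t - 2)² + 11/8·(t - 2)³.
With (t - 2) = 1/2: g(5/2) = 267/64.

4.1719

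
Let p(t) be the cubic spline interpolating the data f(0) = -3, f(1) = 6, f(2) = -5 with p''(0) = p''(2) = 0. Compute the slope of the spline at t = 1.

Write M_i for p''(x_i). With h_i = 1, 1 and divided differences Δ_i = 9, -11, the continuity of p' gives the tridiagonal system
  1·M_0 + 4·M_1 + 1·M_2 = 6(Δ_1 - Δ_0) = -120
Natural end conditions: M_0 = M_2 = 0.
Forward elimination and back-substitution give M_0 = 0, M_1 = -30, M_2 = 0.
On [1, 2], p'(t) = b_1 + 2c_1·(t - 1) + 3d_1·(t - 1)² with b_1 = Δ_1 - h_1(2M_1 + M_2)/6 = -1, c_1 = M_1/2 = -15, d_1 = (M_2 - M_1)/(6h_1) = 5. So p'(1) = -1.

-1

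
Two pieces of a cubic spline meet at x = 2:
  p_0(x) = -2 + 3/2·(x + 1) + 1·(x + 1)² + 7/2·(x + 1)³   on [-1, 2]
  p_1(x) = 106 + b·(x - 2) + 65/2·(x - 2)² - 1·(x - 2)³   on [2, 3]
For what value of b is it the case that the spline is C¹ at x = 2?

p_0'(x) = 3/2 + 2·(x + 1) + 21/2·(x + 1)², so p_0'(2) = 102. On the right, p_1'(2) = b, so b = 102.

102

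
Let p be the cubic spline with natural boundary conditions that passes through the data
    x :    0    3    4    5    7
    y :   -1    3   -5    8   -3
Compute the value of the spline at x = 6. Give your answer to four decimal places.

Let M_i = p''(x_i). Step sizes h_i = 3, 1, 1, 2; slopes of the chords Δ_i = (y_(i+1) - y_i)/h_i = 4/3, -8, 13, -11/2.
  3·M_0 + 8·M_1 + 1·M_2 = 6(Δ_1 - Δ_0) = -56
  1·M_1 + 4·M_2 + 1·M_3 = 6(Δ_2 - Δ_1) = 126
  1·M_2 + 6·M_3 + 2·M_4 = 6(Δ_3 - Δ_2) = -111
Natural end conditions: M_0 = M_4 = 0.
Forward elimination and back-substitution give M_0 = 0, M_1 = -2155/178, M_2 = 3636/89, M_3 = -4505/178, M_4 = 0.
On [5, 7], p(x) = 8 + 6073/534·(x - 5) - 4505/356·(x - 5)² + 4505/2136·(x - 5)³.
With (x - 5) = 1: p(6) = 6285/712.

8.8272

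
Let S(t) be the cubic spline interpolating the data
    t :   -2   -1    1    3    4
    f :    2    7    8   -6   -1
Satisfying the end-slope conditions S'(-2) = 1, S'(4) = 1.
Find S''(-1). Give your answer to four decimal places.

Write M_i for S''(x_i). With h_i = 1, 2, 2, 1 and divided differences Δ_i = 5, 1/2, -7, 5, the continuity of S' gives the tridiagonal system
  1·M_0 + 6·M_1 + 2·M_2 = 6(Δ_1 - Δ_0) = -27
  2·M_1 + 8·M_2 + 2·M_3 = 6(Δ_2 - Δ_1) = -45
  2·M_2 + 6·M_3 + 1·M_4 = 6(Δ_3 - Δ_2) = 72
Clamped end conditions give two more equations: 2h_0·M_0 + h_0·M_1 = 6(Δ_0 - S'(-2)) = 24 and h_3·M_3 + 2h_3·M_4 = 6(S'(4) - Δ_3) = -24.
Hence M_0 = 609/44, M_1 = -81/22, M_2 = -75/8, M_3 = 411/22, M_4 = -939/44.

-3.6818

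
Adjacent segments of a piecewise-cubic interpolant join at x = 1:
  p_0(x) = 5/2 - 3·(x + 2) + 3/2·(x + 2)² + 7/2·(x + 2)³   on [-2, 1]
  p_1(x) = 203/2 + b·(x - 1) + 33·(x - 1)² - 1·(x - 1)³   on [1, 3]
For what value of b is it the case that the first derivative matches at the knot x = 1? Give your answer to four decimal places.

100.5000

p_0'(x) = -3 + 3·(x + 2) + 21/2·(x + 2)², so p_0'(1) = 201/2. On the right, p_1'(1) = b, so b = 201/2.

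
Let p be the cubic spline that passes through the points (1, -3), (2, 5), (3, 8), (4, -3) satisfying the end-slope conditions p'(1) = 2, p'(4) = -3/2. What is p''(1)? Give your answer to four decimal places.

Put M_i = p'' at the i-th knot. Here h = (1, 1, 1) and Δ = (8, 3, -11), so the interior equations h_(i-1)·M_(i-1) + 2(h_(i-1)+h_i)·M_i + h_i·M_(i+1) = 6(Δ_i − Δ_(i-1)) read
  1·M_0 + 4·M_1 + 1·M_2 = 6(Δ_1 - Δ_0) = -30
  1·M_1 + 4·M_2 + 1·M_3 = 6(Δ_2 - Δ_1) = -84
Clamped end conditions give two more equations: 2h_0·M_0 + h_0·M_1 = 6(Δ_0 - p'(1)) = 36 and h_2·M_2 + 2h_2·M_3 = 6(p'(4) - Δ_2) = 57.
Solving the tridiagonal system: M_0 = 307/15, M_1 = -74/15, M_2 = -461/15, M_3 = 658/15.

20.4667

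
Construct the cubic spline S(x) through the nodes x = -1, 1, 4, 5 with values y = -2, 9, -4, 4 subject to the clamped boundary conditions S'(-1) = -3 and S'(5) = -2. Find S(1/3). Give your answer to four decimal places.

Write M_i for S''(x_i). With h_i = 2, 3, 1 and divided differences Δ_i = 11/2, -13/3, 8, the continuity of S' gives the tridiagonal system
  2·M_0 + 10·M_1 + 3·M_2 = 6(Δ_1 - Δ_0) = -59
  3·M_1 + 8·M_2 + 1·M_3 = 6(Δ_2 - Δ_1) = 74
Clamped end conditions give two more equations: 2h_0·M_0 + h_0·M_1 = 6(Δ_0 - S'(-1)) = 51 and h_2·M_2 + 2h_2·M_3 = 6(S'(5) - Δ_2) = -60.
Forward elimination and back-substitution give M_0 = 125/6, M_1 = -97/6, M_2 = 61/3, M_3 = -241/6.
On [-1, 1], S(x) = -2 - 3·(x + 1) + 125/12·(x + 1)² - 37/12·(x + 1)³.
With (x + 1) = 4/3: S(1/3) = 422/81.

5.2099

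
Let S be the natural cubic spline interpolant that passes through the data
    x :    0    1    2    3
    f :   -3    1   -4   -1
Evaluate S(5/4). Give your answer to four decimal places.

Write M_i for S''(x_i). With h_i = 1, 1, 1 and divided differences Δ_i = 4, -5, 3, the continuity of S' gives the tridiagonal system
  1·M_0 + 4·M_1 + 1·M_2 = 6(Δ_1 - Δ_0) = -54
  1·M_1 + 4·M_2 + 1·M_3 = 6(Δ_2 - Δ_1) = 48
Natural end conditions: M_0 = M_3 = 0.
Solving the tridiagonal system: M_0 = 0, M_1 = -88/5, M_2 = 82/5, M_3 = 0.
On [1, 2], S(x) = 1 - 28/15·(x - 1) - 44/5·(x - 1)² + 17/3·(x - 1)³.
With (x - 1) = 1/4: S(5/4) = 23/320.

0.0719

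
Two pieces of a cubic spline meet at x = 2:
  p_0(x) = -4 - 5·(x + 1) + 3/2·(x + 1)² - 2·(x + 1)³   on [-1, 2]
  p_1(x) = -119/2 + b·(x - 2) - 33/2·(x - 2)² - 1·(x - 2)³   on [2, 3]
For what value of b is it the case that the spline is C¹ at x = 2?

p_0'(x) = -5 + 3·(x + 1) - 6·(x + 1)², so p_0'(2) = -50. On the right, p_1'(2) = b, so b = -50.

-50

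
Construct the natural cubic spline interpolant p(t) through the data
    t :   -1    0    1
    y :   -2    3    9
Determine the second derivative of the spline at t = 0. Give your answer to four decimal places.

1.5000

Write M_i for p''(x_i). With h_i = 1, 1 and divided differences Δ_i = 5, 6, the continuity of p' gives the tridiagonal system
  1·M_0 + 4·M_1 + 1·M_2 = 6(Δ_1 - Δ_0) = 6
Natural end conditions: M_0 = M_2 = 0.
Forward elimination and back-substitution give M_0 = 0, M_1 = 3/2, M_2 = 0.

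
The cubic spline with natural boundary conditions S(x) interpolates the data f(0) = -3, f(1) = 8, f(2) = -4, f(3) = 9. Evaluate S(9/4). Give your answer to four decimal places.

Put σ_i = S'' at the i-th knot. Here h = (1, 1, 1) and Δ = (11, -12, 13), so the interior equations h_(i-1)·σ_(i-1) + 2(h_(i-1)+h_i)·σ_i + h_i·σ_(i+1) = 6(Δ_i − Δ_(i-1)) read
  1·σ_0 + 4·σ_1 + 1·σ_2 = 6(Δ_1 - Δ_0) = -138
  1·σ_1 + 4·σ_2 + 1·σ_3 = 6(Δ_2 - Δ_1) = 150
Natural end conditions: σ_0 = σ_3 = 0.
Solving the tridiagonal system: σ_0 = 0, σ_1 = -234/5, σ_2 = 246/5, σ_3 = 0.
On [2, 3], S(x) = -4 - 17/5·(x - 2) + 123/5·(x - 2)² - 41/5·(x - 2)³.
With (x - 2) = 1/4: S(9/4) = -1101/320.

-3.4406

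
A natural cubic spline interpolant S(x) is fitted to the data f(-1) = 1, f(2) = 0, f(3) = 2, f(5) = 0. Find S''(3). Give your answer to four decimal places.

Let M_i = S''(x_i). Step sizes h_i = 3, 1, 2; slopes of the chords Δ_i = (y_(i+1) - y_i)/h_i = -1/3, 2, -1.
  3·M_0 + 8·M_1 + 1·M_2 = 6(Δ_1 - Δ_0) = 14
  1·M_1 + 6·M_2 + 2·M_3 = 6(Δ_2 - Δ_1) = -18
Natural end conditions: M_0 = M_3 = 0.
Forward elimination and back-substitution give M_0 = 0, M_1 = 102/47, M_2 = -158/47, M_3 = 0.

-3.3617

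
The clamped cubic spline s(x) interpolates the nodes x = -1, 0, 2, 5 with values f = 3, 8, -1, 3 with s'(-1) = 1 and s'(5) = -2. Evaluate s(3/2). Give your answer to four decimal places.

1.7500

Write σ_i for s''(x_i). With h_i = 1, 2, 3 and divided differences Δ_i = 5, -9/2, 4/3, the continuity of s' gives the tridiagonal system
  1·σ_0 + 6·σ_1 + 2·σ_2 = 6(Δ_1 - Δ_0) = -57
  2·σ_1 + 10·σ_2 + 3·σ_3 = 6(Δ_2 - Δ_1) = 35
Clamped end conditions give two more equations: 2h_0·σ_0 + h_0·σ_1 = 6(Δ_0 - s'(-1)) = 24 and h_2·σ_2 + 2h_2·σ_3 = 6(s'(5) - Δ_2) = -20.
Solving: σ_0 = 1135/57, σ_1 = -902/57, σ_2 = 514/57, σ_3 = -149/19.
On [0, 2], s(x) = 8 + 347/114·x - 451/57·x² + 118/57·x³.
With x = 3/2: s(3/2) = 7/4.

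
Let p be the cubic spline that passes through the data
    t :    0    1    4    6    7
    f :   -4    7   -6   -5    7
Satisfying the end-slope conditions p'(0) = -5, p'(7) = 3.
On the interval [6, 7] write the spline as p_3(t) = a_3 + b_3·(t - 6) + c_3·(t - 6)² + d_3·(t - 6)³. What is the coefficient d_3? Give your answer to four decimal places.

-8.2995

With M_i denoting the second derivative at x_i, h_i = 1, 3, 2, 1, and Δ_i = (y_(i+1) − y_i)/h_i = 11, -13/3, 1/2, 12:
  1·M_0 + 8·M_1 + 3·M_2 = 6(Δ_1 - Δ_0) = -92
  3·M_1 + 10·M_2 + 2·M_3 = 6(Δ_2 - Δ_1) = 29
  2·M_2 + 6·M_3 + 1·M_4 = 6(Δ_3 - Δ_2) = 69
Clamped end conditions give two more equations: 2h_0·M_0 + h_0·M_1 = 6(Δ_0 - p'(0)) = 96 and h_3·M_3 + 2h_3·M_4 = 6(p'(7) - Δ_3) = -54.
Solving: M_0 = 8669/148, M_1 = -1565/74, M_2 = 2755/444, M_3 = 1687/111, M_4 = -7681/222.
On [6, 7], with p_3(t) = a_3 + b_3·(t - 6) + c_3·(t - 6)² + d_3·(t - 6)³: c_3 = M_3/2 = 1687/222, d_3 = (M_4 - M_3)/(6h_3) = -3685/444, b_3 = Δ_3 - h_3(2M_3 + M_4)/6 = 5639/444.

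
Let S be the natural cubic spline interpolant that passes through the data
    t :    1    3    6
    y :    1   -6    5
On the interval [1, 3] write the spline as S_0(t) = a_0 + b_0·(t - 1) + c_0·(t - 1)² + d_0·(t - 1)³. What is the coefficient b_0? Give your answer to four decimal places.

Put m_i = S'' at the i-th knot. Here h = (2, 3) and Δ = (-7/2, 11/3), so the interior equations h_(i-1)·m_(i-1) + 2(h_(i-1)+h_i)·m_i + h_i·m_(i+1) = 6(Δ_i − Δ_(i-1)) read
  2·m_0 + 10·m_1 + 3·m_2 = 6(Δ_1 - Δ_0) = 43
Natural end conditions: m_0 = m_2 = 0.
Solving the tridiagonal system: m_0 = 0, m_1 = 43/10, m_2 = 0.
On [1, 3], with S_0(t) = a_0 + b_0·(t - 1) + c_0·(t - 1)² + d_0·(t - 1)³: c_0 = m_0/2 = 0, d_0 = (m_1 - m_0)/(6h_0) = 43/120, b_0 = Δ_0 - h_0(2m_0 + m_1)/6 = -74/15.

-4.9333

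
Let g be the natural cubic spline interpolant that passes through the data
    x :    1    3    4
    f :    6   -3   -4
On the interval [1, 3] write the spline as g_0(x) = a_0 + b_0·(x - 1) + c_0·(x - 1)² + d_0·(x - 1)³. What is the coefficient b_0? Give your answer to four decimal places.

-5.6667

Put M_i = g'' at the i-th knot. Here h = (2, 1) and Δ = (-9/2, -1), so the interior equations h_(i-1)·M_(i-1) + 2(h_(i-1)+h_i)·M_i + h_i·M_(i+1) = 6(Δ_i − Δ_(i-1)) read
  2·M_0 + 6·M_1 + 1·M_2 = 6(Δ_1 - Δ_0) = 21
Natural end conditions: M_0 = M_2 = 0.
Solving: M_0 = 0, M_1 = 7/2, M_2 = 0.
On [1, 3], with g_0(x) = a_0 + b_0·(x - 1) + c_0·(x - 1)² + d_0·(x - 1)³: c_0 = M_0/2 = 0, d_0 = (M_1 - M_0)/(6h_0) = 7/24, b_0 = Δ_0 - h_0(2M_0 + M_1)/6 = -17/3.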